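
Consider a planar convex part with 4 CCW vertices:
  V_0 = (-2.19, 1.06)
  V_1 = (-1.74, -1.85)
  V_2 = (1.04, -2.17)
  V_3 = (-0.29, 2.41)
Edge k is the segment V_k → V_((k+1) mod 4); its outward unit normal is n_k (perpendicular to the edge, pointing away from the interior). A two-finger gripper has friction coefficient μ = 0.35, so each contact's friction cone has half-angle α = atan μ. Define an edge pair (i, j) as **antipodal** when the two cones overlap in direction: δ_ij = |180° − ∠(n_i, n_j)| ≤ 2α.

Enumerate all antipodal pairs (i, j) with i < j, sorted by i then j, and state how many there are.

count = 1; pairs: (0,2)

α = atan 0.35 = 19.29°;  2α = 38.58°
n_0 = (-0.9883, -0.1528)
n_1 = (-0.1144, -0.9934)
n_2 = (+0.9603, +0.2789)
n_3 = (-0.5792, +0.8152)
  (0,1): δ = 105.36°  ·
  (0,2): δ = 7.40°  ✓
  (0,3): δ = 116.60°  ·
  (1,2): δ = 67.24°  ·
  (1,3): δ = 41.96°  ·
  (2,3): δ = 70.80°  ·
antipodal pairs: 1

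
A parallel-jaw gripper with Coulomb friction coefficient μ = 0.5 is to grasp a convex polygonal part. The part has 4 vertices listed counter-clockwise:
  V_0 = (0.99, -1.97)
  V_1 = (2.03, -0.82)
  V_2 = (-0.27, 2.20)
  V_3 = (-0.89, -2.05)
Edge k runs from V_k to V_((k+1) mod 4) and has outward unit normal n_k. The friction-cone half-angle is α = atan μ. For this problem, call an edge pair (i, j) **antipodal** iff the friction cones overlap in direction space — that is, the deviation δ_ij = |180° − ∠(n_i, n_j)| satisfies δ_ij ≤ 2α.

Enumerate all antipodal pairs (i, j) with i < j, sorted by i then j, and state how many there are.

α = atan 0.5 = 26.57°;  2α = 53.13°
n_0 = (+0.7417, -0.6707)
n_1 = (+0.7956, +0.6059)
n_2 = (-0.9895, +0.1444)
n_3 = (+0.0425, -0.9991)
  (0,1): δ = 100.58°  ·
  (0,2): δ = 33.82°  ✓
  (0,3): δ = 134.56°  ·
  (1,2): δ = 45.59°  ✓
  (1,3): δ = 55.14°  ·
  (2,3): δ = 79.26°  ·
antipodal pairs: 2

count = 2; pairs: (0,2), (1,2)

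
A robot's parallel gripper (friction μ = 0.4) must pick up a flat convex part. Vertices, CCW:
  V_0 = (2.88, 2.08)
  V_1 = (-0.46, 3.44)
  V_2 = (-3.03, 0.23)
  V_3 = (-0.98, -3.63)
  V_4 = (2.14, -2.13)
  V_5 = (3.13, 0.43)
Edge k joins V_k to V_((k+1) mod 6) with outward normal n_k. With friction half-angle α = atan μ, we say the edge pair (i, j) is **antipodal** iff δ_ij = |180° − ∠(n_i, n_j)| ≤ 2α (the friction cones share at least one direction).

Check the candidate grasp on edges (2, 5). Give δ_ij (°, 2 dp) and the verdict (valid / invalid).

α = atan 0.4 = 21.80°;  2α = 43.60°
edge 2: e_2 = (+2.05, -3.86);  n_2 = (-0.8832, -0.4690)
edge 5: e_5 = (-0.25, +1.65);  n_5 = (+0.9887, +0.1498)
∠(n_2, n_5) = 160.64°
δ = |180° − 160.64°| = 19.36°
19.36° ≤ 2α = 43.60°  →  valid

δ = 19.36°, valid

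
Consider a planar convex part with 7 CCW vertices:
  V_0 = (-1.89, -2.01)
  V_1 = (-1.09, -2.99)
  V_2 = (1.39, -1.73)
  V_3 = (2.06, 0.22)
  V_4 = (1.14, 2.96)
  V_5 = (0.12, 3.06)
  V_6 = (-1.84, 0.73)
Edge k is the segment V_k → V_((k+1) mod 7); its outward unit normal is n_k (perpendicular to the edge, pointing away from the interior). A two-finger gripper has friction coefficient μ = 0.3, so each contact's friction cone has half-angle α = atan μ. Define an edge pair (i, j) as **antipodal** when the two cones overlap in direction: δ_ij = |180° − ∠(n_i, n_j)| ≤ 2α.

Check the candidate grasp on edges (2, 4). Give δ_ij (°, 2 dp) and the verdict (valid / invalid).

α = atan 0.3 = 16.70°;  2α = 33.40°
edge 2: e_2 = (+0.67, +1.95);  n_2 = (+0.9457, -0.3249)
edge 4: e_4 = (-1.02, +0.10);  n_4 = (+0.0976, +0.9952)
∠(n_2, n_4) = 103.36°
δ = |180° − 103.36°| = 76.64°
76.64° > 2α = 33.40°  →  invalid

δ = 76.64°, invalid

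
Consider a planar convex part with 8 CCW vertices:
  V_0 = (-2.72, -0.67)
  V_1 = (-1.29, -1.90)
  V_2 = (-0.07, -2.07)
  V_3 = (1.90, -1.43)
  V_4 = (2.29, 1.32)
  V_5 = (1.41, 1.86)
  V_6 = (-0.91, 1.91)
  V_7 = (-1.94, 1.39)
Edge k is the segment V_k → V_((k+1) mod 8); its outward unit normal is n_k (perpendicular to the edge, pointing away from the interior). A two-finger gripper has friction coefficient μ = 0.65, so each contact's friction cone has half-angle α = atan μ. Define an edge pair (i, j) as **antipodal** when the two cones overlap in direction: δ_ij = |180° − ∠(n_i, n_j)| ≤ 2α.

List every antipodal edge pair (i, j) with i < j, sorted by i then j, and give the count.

α = atan 0.65 = 33.02°;  2α = 66.05°
n_0 = (-0.6521, -0.7581)
n_1 = (-0.1380, -0.9904)
n_2 = (+0.3090, -0.9511)
n_3 = (+0.9901, -0.1404)
n_4 = (+0.5230, +0.8523)
n_5 = (+0.0215, +0.9998)
n_6 = (-0.4507, +0.8927)
n_7 = (-0.9352, +0.3541)
  (0,1): δ = 147.23°  ·
  (0,2): δ = 121.30°  ·
  (0,3): δ = 57.37°  ✓
  (0,4): δ = 9.17°  ✓
  (0,5): δ = 39.47°  ✓
  (0,6): δ = 67.49°  ·
  (0,7): δ = 109.96°  ·
  (1,2): δ = 154.07°  ·
  (1,3): δ = 90.14°  ·
  (1,4): δ = 23.60°  ✓
  (1,5): δ = 6.70°  ✓
  (1,6): δ = 34.72°  ✓
  (1,7): δ = 77.19°  ·
  (2,3): δ = 116.07°  ·
  (2,4): δ = 49.53°  ✓
  (2,5): δ = 19.23°  ✓
  (2,6): δ = 8.79°  ✓
  (2,7): δ = 51.26°  ✓
  (3,4): δ = 113.46°  ·
  (3,5): δ = 83.16°  ·
  (3,6): δ = 55.14°  ✓
  (3,7): δ = 12.67°  ✓
  (4,5): δ = 149.70°  ·
  (4,6): δ = 121.68°  ·
  (4,7): δ = 79.20°  ·
  (5,6): δ = 151.98°  ·
  (5,7): δ = 109.50°  ·
  (6,7): δ = 137.53°  ·
antipodal pairs: 12

count = 12; pairs: (0,3), (0,4), (0,5), (1,4), (1,5), (1,6), (2,4), (2,5), (2,6), (2,7), (3,6), (3,7)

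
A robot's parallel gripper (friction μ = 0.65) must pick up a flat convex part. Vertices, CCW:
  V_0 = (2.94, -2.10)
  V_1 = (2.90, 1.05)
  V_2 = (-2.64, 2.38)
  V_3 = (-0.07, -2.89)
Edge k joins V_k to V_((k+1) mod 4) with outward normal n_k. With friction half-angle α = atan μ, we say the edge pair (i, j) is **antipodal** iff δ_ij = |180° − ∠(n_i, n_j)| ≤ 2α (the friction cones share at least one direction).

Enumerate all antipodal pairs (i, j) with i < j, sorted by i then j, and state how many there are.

α = atan 0.65 = 33.02°;  2α = 66.05°
n_0 = (+0.9999, +0.0127)
n_1 = (+0.2334, +0.9724)
n_2 = (-0.8988, -0.4383)
n_3 = (+0.2539, -0.9672)
  (0,1): δ = 104.23°  ·
  (0,2): δ = 25.27°  ✓
  (0,3): δ = 103.98°  ·
  (1,2): δ = 50.50°  ✓
  (1,3): δ = 28.21°  ✓
  (2,3): δ = 101.29°  ·
antipodal pairs: 3

count = 3; pairs: (0,2), (1,2), (1,3)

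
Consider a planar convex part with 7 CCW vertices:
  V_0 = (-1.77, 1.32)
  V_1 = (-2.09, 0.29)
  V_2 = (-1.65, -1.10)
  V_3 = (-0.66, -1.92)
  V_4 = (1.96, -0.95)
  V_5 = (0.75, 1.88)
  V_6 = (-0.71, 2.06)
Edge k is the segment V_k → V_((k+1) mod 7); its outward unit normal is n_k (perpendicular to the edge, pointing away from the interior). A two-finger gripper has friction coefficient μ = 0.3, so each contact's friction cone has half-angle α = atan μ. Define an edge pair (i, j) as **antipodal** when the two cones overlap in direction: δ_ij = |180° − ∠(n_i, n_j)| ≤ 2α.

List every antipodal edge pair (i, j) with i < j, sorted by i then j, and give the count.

α = atan 0.3 = 16.70°;  2α = 33.40°
n_0 = (-0.9550, +0.2967)
n_1 = (-0.9534, -0.3018)
n_2 = (-0.6379, -0.7701)
n_3 = (+0.3472, -0.9378)
n_4 = (+0.9195, +0.3931)
n_5 = (+0.1224, +0.9925)
n_6 = (-0.5724, +0.8200)
  (0,1): δ = 145.18°  ·
  (0,2): δ = 112.38°  ·
  (0,3): δ = 52.43°  ·
  (0,4): δ = 40.41°  ·
  (0,5): δ = 100.23°  ·
  (0,6): δ = 142.18°  ·
  (1,2): δ = 147.20°  ·
  (1,3): δ = 87.25°  ·
  (1,4): δ = 5.58°  ✓
  (1,5): δ = 65.41°  ·
  (1,6): δ = 107.35°  ·
  (2,3): δ = 120.05°  ·
  (2,4): δ = 27.22°  ✓
  (2,5): δ = 32.61°  ✓
  (2,6): δ = 74.55°  ·
  (3,4): δ = 87.17°  ·
  (3,5): δ = 27.34°  ✓
  (3,6): δ = 14.60°  ✓
  (4,5): δ = 120.18°  ·
  (4,6): δ = 78.23°  ·
  (5,6): δ = 138.05°  ·
antipodal pairs: 5

count = 5; pairs: (1,4), (2,4), (2,5), (3,5), (3,6)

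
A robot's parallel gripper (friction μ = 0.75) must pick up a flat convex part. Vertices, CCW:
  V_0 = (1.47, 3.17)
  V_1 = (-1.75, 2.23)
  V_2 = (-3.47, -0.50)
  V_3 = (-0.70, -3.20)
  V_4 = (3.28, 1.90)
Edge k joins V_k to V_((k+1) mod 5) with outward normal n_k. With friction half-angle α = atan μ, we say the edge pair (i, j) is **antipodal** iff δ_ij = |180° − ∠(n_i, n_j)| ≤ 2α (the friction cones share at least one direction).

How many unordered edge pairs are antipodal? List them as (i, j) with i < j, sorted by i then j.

α = atan 0.75 = 36.87°;  2α = 73.74°
n_0 = (-0.2802, +0.9599)
n_1 = (-0.8461, +0.5331)
n_2 = (-0.6980, -0.7161)
n_3 = (+0.7884, -0.6152)
n_4 = (+0.5744, +0.8186)
  (0,1): δ = 138.49°  ·
  (0,2): δ = 60.54°  ✓
  (0,3): δ = 35.76°  ✓
  (0,4): δ = 128.67°  ·
  (1,2): δ = 102.05°  ·
  (1,3): δ = 5.76°  ✓
  (1,4): δ = 87.16°  ·
  (2,3): δ = 83.70°  ·
  (2,4): δ = 9.21°  ✓
  (3,4): δ = 87.09°  ·
antipodal pairs: 4

count = 4; pairs: (0,2), (0,3), (1,3), (2,4)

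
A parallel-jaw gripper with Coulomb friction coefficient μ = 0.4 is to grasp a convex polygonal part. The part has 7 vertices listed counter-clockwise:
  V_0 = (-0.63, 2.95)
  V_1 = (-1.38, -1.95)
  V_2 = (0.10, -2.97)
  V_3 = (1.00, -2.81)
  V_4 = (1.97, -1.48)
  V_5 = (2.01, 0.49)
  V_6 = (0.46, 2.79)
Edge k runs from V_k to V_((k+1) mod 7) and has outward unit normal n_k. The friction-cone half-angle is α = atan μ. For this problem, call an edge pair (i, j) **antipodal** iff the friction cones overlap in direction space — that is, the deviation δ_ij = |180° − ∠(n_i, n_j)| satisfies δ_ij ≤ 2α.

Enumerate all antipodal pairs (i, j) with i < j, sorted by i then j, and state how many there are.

α = atan 0.4 = 21.80°;  2α = 43.60°
n_0 = (-0.9885, +0.1513)
n_1 = (-0.5675, -0.8234)
n_2 = (+0.1750, -0.9846)
n_3 = (+0.8079, -0.5893)
n_4 = (+0.9998, -0.0203)
n_5 = (+0.8293, +0.5589)
n_6 = (+0.1452, +0.9894)
  (0,1): δ = 115.87°  ·
  (0,2): δ = 71.22°  ·
  (0,3): δ = 27.40°  ✓
  (0,4): δ = 7.54°  ✓
  (0,5): δ = 42.68°  ✓
  (0,6): δ = 90.35°  ·
  (1,2): δ = 135.35°  ·
  (1,3): δ = 91.53°  ·
  (1,4): δ = 56.59°  ·
  (1,5): δ = 21.45°  ✓
  (1,6): δ = 26.22°  ✓
  (2,3): δ = 136.18°  ·
  (2,4): δ = 101.24°  ·
  (2,5): δ = 66.10°  ·
  (2,6): δ = 18.43°  ✓
  (3,4): δ = 145.06°  ·
  (3,5): δ = 109.92°  ·
  (3,6): δ = 62.25°  ·
  (4,5): δ = 144.86°  ·
  (4,6): δ = 97.19°  ·
  (5,6): δ = 132.33°  ·
antipodal pairs: 6

count = 6; pairs: (0,3), (0,4), (0,5), (1,5), (1,6), (2,6)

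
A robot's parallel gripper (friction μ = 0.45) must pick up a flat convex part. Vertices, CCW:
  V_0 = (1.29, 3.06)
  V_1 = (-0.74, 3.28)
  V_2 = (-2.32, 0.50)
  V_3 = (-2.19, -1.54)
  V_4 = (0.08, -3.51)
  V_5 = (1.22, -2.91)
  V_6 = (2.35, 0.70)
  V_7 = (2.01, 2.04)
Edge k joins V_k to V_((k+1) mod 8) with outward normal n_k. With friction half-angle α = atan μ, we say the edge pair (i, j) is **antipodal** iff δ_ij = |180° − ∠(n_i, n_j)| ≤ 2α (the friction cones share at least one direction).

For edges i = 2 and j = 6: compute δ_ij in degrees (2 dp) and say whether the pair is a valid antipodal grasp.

α = atan 0.45 = 24.23°;  2α = 48.46°
edge 2: e_2 = (+0.13, -2.04);  n_2 = (-0.9980, -0.0636)
edge 6: e_6 = (-0.34, +1.34);  n_6 = (+0.9693, +0.2459)
∠(n_2, n_6) = 169.41°
δ = |180° − 169.41°| = 10.59°
10.59° ≤ 2α = 48.46°  →  valid

δ = 10.59°, valid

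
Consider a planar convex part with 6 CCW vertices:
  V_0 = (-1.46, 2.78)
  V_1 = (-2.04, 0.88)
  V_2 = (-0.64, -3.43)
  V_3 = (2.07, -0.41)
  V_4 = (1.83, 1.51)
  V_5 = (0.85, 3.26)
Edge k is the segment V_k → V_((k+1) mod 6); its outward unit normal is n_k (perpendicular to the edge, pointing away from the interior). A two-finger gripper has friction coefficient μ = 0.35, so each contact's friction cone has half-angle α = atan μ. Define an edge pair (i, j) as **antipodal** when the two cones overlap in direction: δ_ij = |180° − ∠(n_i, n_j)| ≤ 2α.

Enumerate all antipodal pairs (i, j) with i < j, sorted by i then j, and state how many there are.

α = atan 0.35 = 19.29°;  2α = 38.58°
n_0 = (-0.9564, +0.2920)
n_1 = (-0.9511, -0.3089)
n_2 = (+0.7443, -0.6679)
n_3 = (+0.9923, +0.1240)
n_4 = (+0.8725, +0.4886)
n_5 = (-0.2034, +0.9791)
  (0,1): δ = 145.03°  ·
  (0,2): δ = 24.93°  ✓
  (0,3): δ = 24.10°  ✓
  (0,4): δ = 46.22°  ·
  (0,5): δ = 118.71°  ·
  (1,2): δ = 59.90°  ·
  (1,3): δ = 10.87°  ✓
  (1,4): δ = 11.25°  ✓
  (1,5): δ = 83.74°  ·
  (2,3): δ = 130.97°  ·
  (2,4): δ = 108.85°  ·
  (2,5): δ = 36.36°  ✓
  (3,4): δ = 157.88°  ·
  (3,5): δ = 85.39°  ·
  (4,5): δ = 107.51°  ·
antipodal pairs: 5

count = 5; pairs: (0,2), (0,3), (1,3), (1,4), (2,5)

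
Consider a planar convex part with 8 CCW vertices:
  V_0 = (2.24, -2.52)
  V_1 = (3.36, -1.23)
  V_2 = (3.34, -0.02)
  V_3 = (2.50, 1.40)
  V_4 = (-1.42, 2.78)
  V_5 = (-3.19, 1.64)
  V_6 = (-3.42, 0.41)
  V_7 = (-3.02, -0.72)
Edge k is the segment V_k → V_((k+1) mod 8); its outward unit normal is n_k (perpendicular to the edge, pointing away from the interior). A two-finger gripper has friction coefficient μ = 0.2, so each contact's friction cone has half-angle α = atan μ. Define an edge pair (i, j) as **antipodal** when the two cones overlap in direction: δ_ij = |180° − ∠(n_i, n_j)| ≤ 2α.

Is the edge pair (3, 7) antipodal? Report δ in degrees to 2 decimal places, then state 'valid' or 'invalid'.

δ = 0.50°, valid

α = atan 0.2 = 11.31°;  2α = 22.62°
edge 3: e_3 = (-3.92, +1.38);  n_3 = (+0.3321, +0.9433)
edge 7: e_7 = (+5.26, -1.80);  n_7 = (-0.3238, -0.9461)
∠(n_3, n_7) = 179.50°
δ = |180° − 179.50°| = 0.50°
0.50° ≤ 2α = 22.62°  →  valid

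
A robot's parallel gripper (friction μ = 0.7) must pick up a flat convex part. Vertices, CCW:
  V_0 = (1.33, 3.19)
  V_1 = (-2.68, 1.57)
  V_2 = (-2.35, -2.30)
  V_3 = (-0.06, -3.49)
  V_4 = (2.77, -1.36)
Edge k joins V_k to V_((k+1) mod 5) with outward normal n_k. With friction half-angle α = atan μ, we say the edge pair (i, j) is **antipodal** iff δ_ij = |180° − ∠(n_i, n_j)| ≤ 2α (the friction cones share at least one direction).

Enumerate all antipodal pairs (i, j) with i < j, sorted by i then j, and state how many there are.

count = 5; pairs: (0,2), (0,3), (1,3), (1,4), (2,4)

α = atan 0.7 = 34.99°;  2α = 69.98°
n_0 = (-0.3746, +0.9272)
n_1 = (-0.9964, -0.0850)
n_2 = (-0.4611, -0.8873)
n_3 = (+0.6014, -0.7990)
n_4 = (+0.9534, +0.3017)
  (0,1): δ = 107.12°  ·
  (0,2): δ = 49.46°  ✓
  (0,3): δ = 14.97°  ✓
  (0,4): δ = 85.56°  ·
  (1,2): δ = 122.33°  ·
  (1,3): δ = 57.91°  ✓
  (1,4): δ = 12.69°  ✓
  (2,3): δ = 115.57°  ·
  (2,4): δ = 44.98°  ✓
  (3,4): δ = 109.41°  ·
antipodal pairs: 5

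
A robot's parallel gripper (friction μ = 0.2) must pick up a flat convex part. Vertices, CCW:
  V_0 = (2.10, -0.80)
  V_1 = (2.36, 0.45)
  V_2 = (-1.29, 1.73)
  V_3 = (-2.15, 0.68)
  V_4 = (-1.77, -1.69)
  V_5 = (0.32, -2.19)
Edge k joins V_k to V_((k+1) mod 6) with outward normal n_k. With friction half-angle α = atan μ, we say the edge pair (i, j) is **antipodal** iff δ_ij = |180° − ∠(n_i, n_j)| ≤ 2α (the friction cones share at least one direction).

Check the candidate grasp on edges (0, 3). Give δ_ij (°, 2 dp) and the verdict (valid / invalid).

α = atan 0.2 = 11.31°;  2α = 22.62°
edge 0: e_0 = (+0.26, +1.25);  n_0 = (+0.9790, -0.2036)
edge 3: e_3 = (+0.38, -2.37);  n_3 = (-0.9874, -0.1583)
∠(n_0, n_3) = 159.14°
δ = |180° − 159.14°| = 20.86°
20.86° ≤ 2α = 22.62°  →  valid

δ = 20.86°, valid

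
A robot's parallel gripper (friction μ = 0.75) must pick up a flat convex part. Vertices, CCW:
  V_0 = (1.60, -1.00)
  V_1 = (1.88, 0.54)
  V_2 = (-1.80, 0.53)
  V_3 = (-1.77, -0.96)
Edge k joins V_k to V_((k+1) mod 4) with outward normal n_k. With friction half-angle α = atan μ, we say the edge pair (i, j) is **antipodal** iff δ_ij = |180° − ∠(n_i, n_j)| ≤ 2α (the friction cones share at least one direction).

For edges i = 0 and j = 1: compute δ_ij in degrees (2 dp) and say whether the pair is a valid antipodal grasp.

α = atan 0.75 = 36.87°;  2α = 73.74°
edge 0: e_0 = (+0.28, +1.54);  n_0 = (+0.9839, -0.1789)
edge 1: e_1 = (-3.68, -0.01);  n_1 = (-0.0027, +1.0000)
∠(n_0, n_1) = 100.46°
δ = |180° − 100.46°| = 79.54°
79.54° > 2α = 73.74°  →  invalid

δ = 79.54°, invalid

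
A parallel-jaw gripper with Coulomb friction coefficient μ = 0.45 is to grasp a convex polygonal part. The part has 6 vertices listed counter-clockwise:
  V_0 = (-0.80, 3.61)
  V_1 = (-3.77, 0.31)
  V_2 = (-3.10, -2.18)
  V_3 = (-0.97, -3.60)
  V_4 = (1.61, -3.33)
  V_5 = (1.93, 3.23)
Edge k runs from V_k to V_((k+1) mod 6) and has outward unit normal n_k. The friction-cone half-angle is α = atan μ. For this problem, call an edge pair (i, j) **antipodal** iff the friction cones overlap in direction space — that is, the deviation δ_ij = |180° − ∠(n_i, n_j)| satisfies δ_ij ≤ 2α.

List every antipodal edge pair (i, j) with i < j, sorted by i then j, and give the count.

count = 5; pairs: (0,3), (0,4), (1,4), (2,5), (3,5)

α = atan 0.45 = 24.23°;  2α = 48.46°
n_0 = (-0.7433, +0.6690)
n_1 = (-0.9657, -0.2598)
n_2 = (-0.5547, -0.8321)
n_3 = (+0.1041, -0.9946)
n_4 = (+0.9988, -0.0487)
n_5 = (+0.1379, +0.9905)
  (0,1): δ = 122.95°  ·
  (0,2): δ = 81.70°  ·
  (0,3): δ = 42.04°  ✓
  (0,4): δ = 39.19°  ✓
  (0,5): δ = 124.06°  ·
  (1,2): δ = 138.75°  ·
  (1,3): δ = 99.09°  ·
  (1,4): δ = 17.85°  ✓
  (1,5): δ = 67.02°  ·
  (2,3): δ = 140.34°  ·
  (2,4): δ = 59.10°  ·
  (2,5): δ = 25.77°  ✓
  (3,4): δ = 98.77°  ·
  (3,5): δ = 13.90°  ✓
  (4,5): δ = 95.13°  ·
antipodal pairs: 5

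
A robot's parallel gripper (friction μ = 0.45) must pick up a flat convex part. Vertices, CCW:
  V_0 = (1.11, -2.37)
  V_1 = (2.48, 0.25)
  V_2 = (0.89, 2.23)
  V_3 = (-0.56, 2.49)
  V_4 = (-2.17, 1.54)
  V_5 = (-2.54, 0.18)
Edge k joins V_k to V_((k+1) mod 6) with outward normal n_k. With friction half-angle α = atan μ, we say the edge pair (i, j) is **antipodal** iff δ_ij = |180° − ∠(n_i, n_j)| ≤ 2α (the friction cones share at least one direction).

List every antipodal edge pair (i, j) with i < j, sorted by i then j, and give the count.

α = atan 0.45 = 24.23°;  2α = 48.46°
n_0 = (+0.8862, -0.4634)
n_1 = (+0.7797, +0.6261)
n_2 = (+0.1765, +0.9843)
n_3 = (-0.5082, +0.8612)
n_4 = (-0.9649, +0.2625)
n_5 = (-0.5727, -0.8198)
  (0,1): δ = 113.63°  ·
  (0,2): δ = 72.56°  ·
  (0,3): δ = 31.85°  ✓
  (0,4): δ = 12.39°  ✓
  (0,5): δ = 82.67°  ·
  (1,2): δ = 138.93°  ·
  (1,3): δ = 98.22°  ·
  (1,4): δ = 53.98°  ·
  (1,5): δ = 16.30°  ✓
  (2,3): δ = 139.29°  ·
  (2,4): δ = 95.05°  ·
  (2,5): δ = 24.77°  ✓
  (3,4): δ = 135.76°  ·
  (3,5): δ = 65.48°  ·
  (4,5): δ = 109.72°  ·
antipodal pairs: 4

count = 4; pairs: (0,3), (0,4), (1,5), (2,5)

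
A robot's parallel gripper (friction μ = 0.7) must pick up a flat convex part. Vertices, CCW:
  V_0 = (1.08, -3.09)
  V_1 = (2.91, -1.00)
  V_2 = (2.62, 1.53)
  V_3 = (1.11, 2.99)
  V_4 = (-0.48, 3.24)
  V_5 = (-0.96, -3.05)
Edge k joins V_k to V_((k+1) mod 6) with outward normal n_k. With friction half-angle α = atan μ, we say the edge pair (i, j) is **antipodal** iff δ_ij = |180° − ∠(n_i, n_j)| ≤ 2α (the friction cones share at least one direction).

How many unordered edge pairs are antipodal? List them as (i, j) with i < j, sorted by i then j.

count = 6; pairs: (0,3), (0,4), (1,4), (2,4), (2,5), (3,5)

α = atan 0.7 = 34.99°;  2α = 69.98°
n_0 = (+0.7524, -0.6588)
n_1 = (+0.9935, +0.1139)
n_2 = (+0.6951, +0.7189)
n_3 = (+0.1553, +0.9879)
n_4 = (-0.9971, +0.0761)
n_5 = (-0.0196, -0.9998)
  (0,1): δ = 132.26°  ·
  (0,2): δ = 92.83°  ·
  (0,3): δ = 57.73°  ✓
  (0,4): δ = 36.84°  ✓
  (0,5): δ = 130.08°  ·
  (1,2): δ = 140.57°  ·
  (1,3): δ = 105.47°  ·
  (1,4): δ = 10.90°  ✓
  (1,5): δ = 82.34°  ·
  (2,3): δ = 144.90°  ·
  (2,4): δ = 50.33°  ✓
  (2,5): δ = 42.91°  ✓
  (3,4): δ = 85.43°  ·
  (3,5): δ = 7.81°  ✓
  (4,5): δ = 86.76°  ·
antipodal pairs: 6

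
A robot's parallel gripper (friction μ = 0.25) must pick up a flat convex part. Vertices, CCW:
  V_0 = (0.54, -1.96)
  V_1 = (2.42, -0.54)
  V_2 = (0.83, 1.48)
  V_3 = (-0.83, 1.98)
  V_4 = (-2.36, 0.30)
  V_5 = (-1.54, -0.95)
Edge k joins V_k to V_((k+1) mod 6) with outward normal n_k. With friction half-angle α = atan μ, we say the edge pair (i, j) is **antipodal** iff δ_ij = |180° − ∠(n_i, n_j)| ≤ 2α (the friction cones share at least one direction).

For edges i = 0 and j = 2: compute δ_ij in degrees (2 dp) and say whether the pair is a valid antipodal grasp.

α = atan 0.25 = 14.04°;  2α = 28.07°
edge 0: e_0 = (+1.88, +1.42);  n_0 = (+0.6027, -0.7980)
edge 2: e_2 = (-1.66, +0.50);  n_2 = (+0.2884, +0.9575)
∠(n_0, n_2) = 126.17°
δ = |180° − 126.17°| = 53.83°
53.83° > 2α = 28.07°  →  invalid

δ = 53.83°, invalid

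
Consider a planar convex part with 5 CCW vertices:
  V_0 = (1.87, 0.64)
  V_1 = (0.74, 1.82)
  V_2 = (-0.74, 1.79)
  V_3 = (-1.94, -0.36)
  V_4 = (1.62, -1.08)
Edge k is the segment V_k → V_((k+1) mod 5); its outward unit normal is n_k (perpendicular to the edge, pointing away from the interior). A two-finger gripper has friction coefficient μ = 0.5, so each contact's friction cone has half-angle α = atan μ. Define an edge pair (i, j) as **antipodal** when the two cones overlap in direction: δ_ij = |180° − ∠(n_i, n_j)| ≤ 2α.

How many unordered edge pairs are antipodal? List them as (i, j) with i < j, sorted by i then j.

count = 3; pairs: (0,3), (1,3), (2,4)

α = atan 0.5 = 26.57°;  2α = 53.13°
n_0 = (+0.7222, +0.6916)
n_1 = (-0.0203, +0.9998)
n_2 = (-0.8732, +0.4874)
n_3 = (-0.1982, -0.9802)
n_4 = (+0.9896, -0.1438)
  (0,1): δ = 132.60°  ·
  (0,2): δ = 72.93°  ·
  (0,3): δ = 34.81°  ✓
  (0,4): δ = 127.97°  ·
  (1,2): δ = 120.33°  ·
  (1,3): δ = 12.59°  ✓
  (1,4): δ = 80.57°  ·
  (2,3): δ = 72.27°  ·
  (2,4): δ = 20.90°  ✓
  (3,4): δ = 86.84°  ·
antipodal pairs: 3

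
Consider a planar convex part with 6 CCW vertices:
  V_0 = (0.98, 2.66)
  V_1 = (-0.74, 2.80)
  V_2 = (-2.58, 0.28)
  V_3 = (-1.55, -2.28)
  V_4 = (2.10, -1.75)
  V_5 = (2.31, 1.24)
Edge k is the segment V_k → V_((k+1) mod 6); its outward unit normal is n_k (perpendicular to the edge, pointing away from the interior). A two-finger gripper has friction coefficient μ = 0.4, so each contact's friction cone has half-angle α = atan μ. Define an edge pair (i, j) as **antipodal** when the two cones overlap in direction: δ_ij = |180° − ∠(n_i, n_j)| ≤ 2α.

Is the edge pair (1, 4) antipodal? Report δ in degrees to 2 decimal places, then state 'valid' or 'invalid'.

δ = 32.12°, valid

α = atan 0.4 = 21.80°;  2α = 43.60°
edge 1: e_1 = (-1.84, -2.52);  n_1 = (-0.8076, +0.5897)
edge 4: e_4 = (+0.21, +2.99);  n_4 = (+0.9975, -0.0701)
∠(n_1, n_4) = 147.88°
δ = |180° − 147.88°| = 32.12°
32.12° ≤ 2α = 43.60°  →  valid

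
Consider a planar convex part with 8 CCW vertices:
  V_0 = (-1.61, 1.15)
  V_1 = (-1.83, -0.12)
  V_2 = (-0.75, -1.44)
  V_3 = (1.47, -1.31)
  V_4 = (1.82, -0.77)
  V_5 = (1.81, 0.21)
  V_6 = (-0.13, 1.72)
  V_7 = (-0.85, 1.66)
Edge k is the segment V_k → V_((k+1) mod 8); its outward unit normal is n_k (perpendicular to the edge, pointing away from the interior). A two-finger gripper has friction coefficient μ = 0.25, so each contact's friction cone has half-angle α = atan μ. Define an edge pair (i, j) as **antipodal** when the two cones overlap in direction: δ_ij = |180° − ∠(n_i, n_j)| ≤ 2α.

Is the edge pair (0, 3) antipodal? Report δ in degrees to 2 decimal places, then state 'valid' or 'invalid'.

α = atan 0.25 = 14.04°;  2α = 28.07°
edge 0: e_0 = (-0.22, -1.27);  n_0 = (-0.9853, +0.1707)
edge 3: e_3 = (+0.35, +0.54);  n_3 = (+0.8392, -0.5439)
∠(n_0, n_3) = 156.88°
δ = |180° − 156.88°| = 23.12°
23.12° ≤ 2α = 28.07°  →  valid

δ = 23.12°, valid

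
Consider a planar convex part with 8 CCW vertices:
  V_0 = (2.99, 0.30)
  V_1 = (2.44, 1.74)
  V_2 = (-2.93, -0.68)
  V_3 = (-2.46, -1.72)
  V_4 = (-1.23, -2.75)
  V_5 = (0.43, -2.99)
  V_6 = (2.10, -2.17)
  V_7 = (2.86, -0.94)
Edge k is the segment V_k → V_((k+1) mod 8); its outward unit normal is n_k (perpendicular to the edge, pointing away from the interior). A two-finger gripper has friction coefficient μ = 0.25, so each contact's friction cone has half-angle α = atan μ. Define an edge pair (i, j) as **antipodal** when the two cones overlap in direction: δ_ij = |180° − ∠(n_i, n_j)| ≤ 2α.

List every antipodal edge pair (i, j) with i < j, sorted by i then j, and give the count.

α = atan 0.25 = 14.04°;  2α = 28.07°
n_0 = (+0.9342, +0.3568)
n_1 = (-0.4109, +0.9117)
n_2 = (-0.9113, -0.4118)
n_3 = (-0.6420, -0.7667)
n_4 = (-0.1431, -0.9897)
n_5 = (+0.4408, -0.8976)
n_6 = (+0.8507, -0.5256)
n_7 = (+0.9945, -0.1043)
  (0,1): δ = 86.65°  ·
  (0,2): δ = 3.42°  ✓
  (0,3): δ = 29.15°  ·
  (0,4): δ = 60.87°  ·
  (0,5): δ = 95.25°  ·
  (0,6): δ = 127.38°  ·
  (0,7): δ = 153.11°  ·
  (1,2): δ = 89.94°  ·
  (1,3): δ = 64.20°  ·
  (1,4): δ = 32.49°  ·
  (1,5): δ = 1.89°  ✓
  (1,6): δ = 34.03°  ·
  (1,7): δ = 59.76°  ·
  (2,3): δ = 154.26°  ·
  (2,4): δ = 122.55°  ·
  (2,5): δ = 88.17°  ·
  (2,6): δ = 56.03°  ·
  (2,7): δ = 30.30°  ·
  (3,4): δ = 148.28°  ·
  (3,5): δ = 113.91°  ·
  (3,6): δ = 81.77°  ·
  (3,7): δ = 56.04°  ·
  (4,5): δ = 145.62°  ·
  (4,6): δ = 113.48°  ·
  (4,7): δ = 87.76°  ·
  (5,6): δ = 147.86°  ·
  (5,7): δ = 122.14°  ·
  (6,7): δ = 154.27°  ·
antipodal pairs: 2

count = 2; pairs: (0,2), (1,5)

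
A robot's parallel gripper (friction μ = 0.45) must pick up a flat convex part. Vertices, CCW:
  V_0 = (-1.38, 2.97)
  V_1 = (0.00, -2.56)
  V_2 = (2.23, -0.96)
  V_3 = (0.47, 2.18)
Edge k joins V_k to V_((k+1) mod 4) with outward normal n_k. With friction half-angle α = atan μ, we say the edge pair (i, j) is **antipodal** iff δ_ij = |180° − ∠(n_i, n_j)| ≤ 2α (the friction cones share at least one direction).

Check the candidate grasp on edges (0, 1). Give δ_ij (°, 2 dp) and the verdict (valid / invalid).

δ = 68.35°, invalid

α = atan 0.45 = 24.23°;  2α = 48.46°
edge 0: e_0 = (+1.38, -5.53);  n_0 = (-0.9702, -0.2421)
edge 1: e_1 = (+2.23, +1.60);  n_1 = (+0.5830, -0.8125)
∠(n_0, n_1) = 111.65°
δ = |180° − 111.65°| = 68.35°
68.35° > 2α = 48.46°  →  invalid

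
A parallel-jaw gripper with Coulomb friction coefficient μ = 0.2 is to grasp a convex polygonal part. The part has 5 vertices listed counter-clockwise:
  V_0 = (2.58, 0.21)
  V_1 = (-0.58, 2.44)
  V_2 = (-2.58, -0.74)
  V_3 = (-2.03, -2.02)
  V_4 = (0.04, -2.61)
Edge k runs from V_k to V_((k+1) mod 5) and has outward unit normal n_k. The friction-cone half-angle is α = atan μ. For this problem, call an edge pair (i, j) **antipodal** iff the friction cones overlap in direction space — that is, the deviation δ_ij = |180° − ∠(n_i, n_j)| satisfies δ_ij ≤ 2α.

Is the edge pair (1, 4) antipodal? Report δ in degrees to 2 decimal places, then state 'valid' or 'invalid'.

α = atan 0.2 = 11.31°;  2α = 22.62°
edge 1: e_1 = (-2.00, -3.18);  n_1 = (-0.8465, +0.5324)
edge 4: e_4 = (+2.54, +2.82);  n_4 = (+0.7430, -0.6693)
∠(n_1, n_4) = 170.16°
δ = |180° − 170.16°| = 9.84°
9.84° ≤ 2α = 22.62°  →  valid

δ = 9.84°, valid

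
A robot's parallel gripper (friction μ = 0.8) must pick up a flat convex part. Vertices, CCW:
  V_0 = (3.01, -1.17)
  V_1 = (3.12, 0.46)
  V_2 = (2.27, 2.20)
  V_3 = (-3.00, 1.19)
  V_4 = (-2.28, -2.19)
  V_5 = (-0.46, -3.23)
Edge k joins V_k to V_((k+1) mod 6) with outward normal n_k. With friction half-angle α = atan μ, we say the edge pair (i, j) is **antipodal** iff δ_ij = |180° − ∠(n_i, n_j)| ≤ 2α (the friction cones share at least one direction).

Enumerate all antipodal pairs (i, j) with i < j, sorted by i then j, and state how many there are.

count = 8; pairs: (0,2), (0,3), (0,4), (1,3), (1,4), (2,4), (2,5), (3,5)

α = atan 0.8 = 38.66°;  2α = 77.32°
n_0 = (+0.9977, -0.0673)
n_1 = (+0.8985, +0.4389)
n_2 = (-0.1882, +0.9821)
n_3 = (-0.9781, -0.2083)
n_4 = (-0.4961, -0.8682)
n_5 = (+0.5105, -0.8599)
  (0,1): δ = 150.10°  ·
  (0,2): δ = 75.29°  ✓
  (0,3): δ = 15.89°  ✓
  (0,4): δ = 64.12°  ✓
  (0,5): δ = 124.56°  ·
  (1,2): δ = 105.19°  ·
  (1,3): δ = 14.01°  ✓
  (1,4): δ = 34.22°  ✓
  (1,5): δ = 94.66°  ·
  (2,3): δ = 88.82°  ·
  (2,4): δ = 40.59°  ✓
  (2,5): δ = 19.85°  ✓
  (3,4): δ = 131.77°  ·
  (3,5): δ = 71.33°  ✓
  (4,5): δ = 119.56°  ·
antipodal pairs: 8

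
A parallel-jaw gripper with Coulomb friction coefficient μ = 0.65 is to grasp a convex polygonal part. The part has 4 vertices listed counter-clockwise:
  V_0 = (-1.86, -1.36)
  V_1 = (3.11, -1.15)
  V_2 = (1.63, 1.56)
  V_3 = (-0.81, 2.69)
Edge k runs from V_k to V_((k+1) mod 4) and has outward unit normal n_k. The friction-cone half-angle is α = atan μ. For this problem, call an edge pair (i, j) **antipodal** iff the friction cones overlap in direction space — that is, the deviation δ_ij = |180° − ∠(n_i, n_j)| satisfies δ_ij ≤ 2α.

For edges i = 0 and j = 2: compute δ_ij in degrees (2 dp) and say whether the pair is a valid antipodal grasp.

α = atan 0.65 = 33.02°;  2α = 66.05°
edge 0: e_0 = (+4.97, +0.21);  n_0 = (+0.0422, -0.9991)
edge 2: e_2 = (-2.44, +1.13);  n_2 = (+0.4202, +0.9074)
∠(n_0, n_2) = 152.73°
δ = |180° − 152.73°| = 27.27°
27.27° ≤ 2α = 66.05°  →  valid

δ = 27.27°, valid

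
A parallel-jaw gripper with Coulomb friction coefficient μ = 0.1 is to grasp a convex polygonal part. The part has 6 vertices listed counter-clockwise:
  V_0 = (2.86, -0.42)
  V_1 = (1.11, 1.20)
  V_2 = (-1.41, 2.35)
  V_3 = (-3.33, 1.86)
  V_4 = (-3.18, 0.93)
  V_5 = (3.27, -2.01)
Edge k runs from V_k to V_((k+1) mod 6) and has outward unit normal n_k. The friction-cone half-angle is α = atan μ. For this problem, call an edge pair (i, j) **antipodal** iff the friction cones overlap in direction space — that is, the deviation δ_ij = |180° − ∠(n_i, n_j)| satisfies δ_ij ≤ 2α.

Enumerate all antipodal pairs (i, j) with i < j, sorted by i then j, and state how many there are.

count = 2; pairs: (1,4), (3,5)

α = atan 0.1 = 5.71°;  2α = 11.42°
n_0 = (+0.6793, +0.7338)
n_1 = (+0.4152, +0.9097)
n_2 = (-0.2473, +0.9689)
n_3 = (-0.9872, -0.1592)
n_4 = (-0.4148, -0.9099)
n_5 = (+0.9683, +0.2497)
  (0,1): δ = 161.74°  ·
  (0,2): δ = 122.89°  ·
  (0,3): δ = 38.05°  ·
  (0,4): δ = 18.29°  ·
  (0,5): δ = 147.25°  ·
  (1,2): δ = 141.15°  ·
  (1,3): δ = 56.31°  ·
  (1,4): δ = 0.03°  ✓
  (1,5): δ = 128.99°  ·
  (2,3): δ = 95.15°  ·
  (2,4): δ = 38.82°  ·
  (2,5): δ = 90.14°  ·
  (3,4): δ = 123.67°  ·
  (3,5): δ = 5.30°  ✓
  (4,5): δ = 51.04°  ·
antipodal pairs: 2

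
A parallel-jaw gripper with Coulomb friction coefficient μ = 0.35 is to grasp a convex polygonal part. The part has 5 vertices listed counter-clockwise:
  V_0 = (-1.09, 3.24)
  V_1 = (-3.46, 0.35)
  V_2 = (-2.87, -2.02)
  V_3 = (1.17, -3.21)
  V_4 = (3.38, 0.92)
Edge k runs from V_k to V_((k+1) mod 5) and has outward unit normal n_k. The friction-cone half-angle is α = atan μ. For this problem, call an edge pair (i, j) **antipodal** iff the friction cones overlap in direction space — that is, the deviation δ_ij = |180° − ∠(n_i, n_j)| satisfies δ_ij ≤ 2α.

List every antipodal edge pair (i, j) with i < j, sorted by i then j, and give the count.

α = atan 0.35 = 19.29°;  2α = 38.58°
n_0 = (-0.7732, +0.6341)
n_1 = (-0.9704, -0.2416)
n_2 = (-0.2826, -0.9593)
n_3 = (+0.8817, -0.4718)
n_4 = (+0.4607, +0.8876)
  (0,1): δ = 126.67°  ·
  (0,2): δ = 67.06°  ·
  (0,3): δ = 11.20°  ✓
  (0,4): δ = 101.92°  ·
  (1,2): δ = 120.39°  ·
  (1,3): δ = 42.13°  ·
  (1,4): δ = 48.59°  ·
  (2,3): δ = 101.74°  ·
  (2,4): δ = 11.02°  ✓
  (3,4): δ = 89.28°  ·
antipodal pairs: 2

count = 2; pairs: (0,3), (2,4)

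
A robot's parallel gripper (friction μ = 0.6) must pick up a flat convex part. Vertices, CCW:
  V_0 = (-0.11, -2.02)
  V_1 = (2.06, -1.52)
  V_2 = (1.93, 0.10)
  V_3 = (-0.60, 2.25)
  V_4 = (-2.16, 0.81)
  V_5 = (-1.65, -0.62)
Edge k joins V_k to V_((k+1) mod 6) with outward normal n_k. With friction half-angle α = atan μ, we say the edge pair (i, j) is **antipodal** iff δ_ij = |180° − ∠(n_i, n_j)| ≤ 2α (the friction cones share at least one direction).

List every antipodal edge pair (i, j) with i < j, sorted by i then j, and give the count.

α = atan 0.6 = 30.96°;  2α = 61.93°
n_0 = (+0.2245, -0.9745)
n_1 = (+0.9968, +0.0800)
n_2 = (+0.6476, +0.7620)
n_3 = (-0.6783, +0.7348)
n_4 = (-0.9419, -0.3359)
n_5 = (-0.6727, -0.7399)
  (0,1): δ = 98.39°  ·
  (0,2): δ = 53.33°  ✓
  (0,3): δ = 29.73°  ✓
  (0,4): δ = 96.65°  ·
  (0,5): δ = 124.75°  ·
  (1,2): δ = 134.95°  ·
  (1,3): δ = 51.88°  ✓
  (1,4): δ = 15.04°  ✓
  (1,5): δ = 43.14°  ✓
  (2,3): δ = 96.93°  ·
  (2,4): δ = 30.01°  ✓
  (2,5): δ = 1.92°  ✓
  (3,4): δ = 113.08°  ·
  (3,5): δ = 84.98°  ·
  (4,5): δ = 151.90°  ·
antipodal pairs: 7

count = 7; pairs: (0,2), (0,3), (1,3), (1,4), (1,5), (2,4), (2,5)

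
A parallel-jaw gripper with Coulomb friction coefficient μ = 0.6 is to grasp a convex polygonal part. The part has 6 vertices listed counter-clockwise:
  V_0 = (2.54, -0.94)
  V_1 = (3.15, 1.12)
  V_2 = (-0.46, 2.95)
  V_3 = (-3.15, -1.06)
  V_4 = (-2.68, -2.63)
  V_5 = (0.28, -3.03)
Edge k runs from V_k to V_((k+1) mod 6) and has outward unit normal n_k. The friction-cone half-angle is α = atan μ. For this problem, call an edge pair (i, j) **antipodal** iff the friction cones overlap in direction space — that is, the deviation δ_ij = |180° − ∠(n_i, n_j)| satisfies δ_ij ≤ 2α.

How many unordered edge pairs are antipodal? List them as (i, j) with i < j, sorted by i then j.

α = atan 0.6 = 30.96°;  2α = 61.93°
n_0 = (+0.9588, -0.2839)
n_1 = (+0.4521, +0.8919)
n_2 = (-0.8305, +0.5571)
n_3 = (-0.9580, -0.2868)
n_4 = (-0.1339, -0.9910)
n_5 = (+0.6790, -0.7342)
  (0,1): δ = 100.39°  ·
  (0,2): δ = 17.36°  ✓
  (0,3): δ = 33.16°  ✓
  (0,4): δ = 98.80°  ·
  (0,5): δ = 149.26°  ·
  (1,2): δ = 96.97°  ·
  (1,3): δ = 46.45°  ✓
  (1,4): δ = 19.19°  ✓
  (1,5): δ = 69.64°  ·
  (2,3): δ = 129.48°  ·
  (2,4): δ = 63.84°  ·
  (2,5): δ = 13.38°  ✓
  (3,4): δ = 114.36°  ·
  (3,5): δ = 63.90°  ·
  (4,5): δ = 129.54°  ·
antipodal pairs: 5

count = 5; pairs: (0,2), (0,3), (1,3), (1,4), (2,5)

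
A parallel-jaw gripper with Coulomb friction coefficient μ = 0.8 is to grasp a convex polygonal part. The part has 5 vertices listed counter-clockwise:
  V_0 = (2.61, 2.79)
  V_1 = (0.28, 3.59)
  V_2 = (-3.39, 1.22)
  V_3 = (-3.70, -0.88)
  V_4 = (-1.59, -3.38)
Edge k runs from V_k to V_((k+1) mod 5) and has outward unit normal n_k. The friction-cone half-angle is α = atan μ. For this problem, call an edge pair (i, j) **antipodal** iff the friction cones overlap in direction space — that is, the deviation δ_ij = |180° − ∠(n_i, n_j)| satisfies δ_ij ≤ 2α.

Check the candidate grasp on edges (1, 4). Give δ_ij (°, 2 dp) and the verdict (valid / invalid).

δ = 22.90°, valid

α = atan 0.8 = 38.66°;  2α = 77.32°
edge 1: e_1 = (-3.67, -2.37);  n_1 = (-0.5425, +0.8401)
edge 4: e_4 = (+4.20, +6.17);  n_4 = (+0.8267, -0.5627)
∠(n_1, n_4) = 157.10°
δ = |180° − 157.10°| = 22.90°
22.90° ≤ 2α = 77.32°  →  valid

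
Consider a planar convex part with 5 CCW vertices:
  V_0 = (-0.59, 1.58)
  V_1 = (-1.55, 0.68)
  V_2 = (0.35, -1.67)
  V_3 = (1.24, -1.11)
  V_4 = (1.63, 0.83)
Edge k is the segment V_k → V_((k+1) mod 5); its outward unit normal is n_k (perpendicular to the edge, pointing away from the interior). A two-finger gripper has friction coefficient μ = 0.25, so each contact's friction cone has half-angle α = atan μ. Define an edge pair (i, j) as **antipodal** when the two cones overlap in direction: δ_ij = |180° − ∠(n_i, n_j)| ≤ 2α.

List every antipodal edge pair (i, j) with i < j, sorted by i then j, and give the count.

α = atan 0.25 = 14.04°;  2α = 28.07°
n_0 = (-0.6839, +0.7295)
n_1 = (-0.7776, -0.6287)
n_2 = (+0.5326, -0.8464)
n_3 = (+0.9804, -0.1971)
n_4 = (+0.3201, +0.9474)
  (0,1): δ = 94.20°  ·
  (0,2): δ = 10.97°  ✓
  (0,3): δ = 35.48°  ·
  (0,4): δ = 118.18°  ·
  (1,2): δ = 96.78°  ·
  (1,3): δ = 50.32°  ·
  (1,4): δ = 32.38°  ·
  (2,3): δ = 133.55°  ·
  (2,4): δ = 50.85°  ·
  (3,4): δ = 97.30°  ·
antipodal pairs: 1

count = 1; pairs: (0,2)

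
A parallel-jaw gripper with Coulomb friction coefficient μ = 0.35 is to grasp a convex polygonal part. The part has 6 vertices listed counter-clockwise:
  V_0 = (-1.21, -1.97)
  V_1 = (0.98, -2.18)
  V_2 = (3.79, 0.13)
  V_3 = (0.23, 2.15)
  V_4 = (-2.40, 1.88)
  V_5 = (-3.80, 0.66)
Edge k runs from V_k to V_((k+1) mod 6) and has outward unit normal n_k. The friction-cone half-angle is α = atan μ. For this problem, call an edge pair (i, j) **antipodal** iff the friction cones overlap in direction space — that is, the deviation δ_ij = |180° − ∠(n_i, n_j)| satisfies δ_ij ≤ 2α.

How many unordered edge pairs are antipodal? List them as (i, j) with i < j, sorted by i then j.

α = atan 0.35 = 19.29°;  2α = 38.58°
n_0 = (-0.0955, -0.9954)
n_1 = (+0.6350, -0.7725)
n_2 = (+0.4935, +0.8697)
n_3 = (-0.1021, +0.9948)
n_4 = (-0.6570, +0.7539)
n_5 = (-0.7125, -0.7017)
  (0,1): δ = 135.10°  ·
  (0,2): δ = 24.09°  ✓
  (0,3): δ = 11.34°  ✓
  (0,4): δ = 46.55°  ·
  (0,5): δ = 140.04°  ·
  (1,2): δ = 68.99°  ·
  (1,3): δ = 33.56°  ✓
  (1,4): δ = 1.65°  ✓
  (1,5): δ = 95.14°  ·
  (2,3): δ = 144.57°  ·
  (2,4): δ = 109.36°  ·
  (2,5): δ = 15.87°  ✓
  (3,4): δ = 144.79°  ·
  (3,5): δ = 51.30°  ·
  (4,5): δ = 86.51°  ·
antipodal pairs: 5

count = 5; pairs: (0,2), (0,3), (1,3), (1,4), (2,5)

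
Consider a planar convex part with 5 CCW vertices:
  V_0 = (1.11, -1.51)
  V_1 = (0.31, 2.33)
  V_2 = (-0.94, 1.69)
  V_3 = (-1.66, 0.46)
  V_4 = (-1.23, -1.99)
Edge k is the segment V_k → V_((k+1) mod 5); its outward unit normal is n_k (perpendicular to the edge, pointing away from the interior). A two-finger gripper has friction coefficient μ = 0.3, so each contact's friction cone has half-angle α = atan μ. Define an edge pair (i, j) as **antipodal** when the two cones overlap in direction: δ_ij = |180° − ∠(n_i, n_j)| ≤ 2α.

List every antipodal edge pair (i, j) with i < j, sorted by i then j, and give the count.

α = atan 0.3 = 16.70°;  2α = 33.40°
n_0 = (+0.9790, +0.2040)
n_1 = (-0.4557, +0.8901)
n_2 = (-0.8630, +0.5052)
n_3 = (-0.9849, -0.1729)
n_4 = (+0.2009, -0.9796)
  (0,1): δ = 74.66°  ·
  (0,2): δ = 42.11°  ·
  (0,3): δ = 1.81°  ✓
  (0,4): δ = 89.82°  ·
  (1,2): δ = 147.46°  ·
  (1,3): δ = 107.16°  ·
  (1,4): δ = 15.52°  ✓
  (2,3): δ = 139.70°  ·
  (2,4): δ = 48.06°  ·
  (3,4): δ = 88.36°  ·
antipodal pairs: 2

count = 2; pairs: (0,3), (1,4)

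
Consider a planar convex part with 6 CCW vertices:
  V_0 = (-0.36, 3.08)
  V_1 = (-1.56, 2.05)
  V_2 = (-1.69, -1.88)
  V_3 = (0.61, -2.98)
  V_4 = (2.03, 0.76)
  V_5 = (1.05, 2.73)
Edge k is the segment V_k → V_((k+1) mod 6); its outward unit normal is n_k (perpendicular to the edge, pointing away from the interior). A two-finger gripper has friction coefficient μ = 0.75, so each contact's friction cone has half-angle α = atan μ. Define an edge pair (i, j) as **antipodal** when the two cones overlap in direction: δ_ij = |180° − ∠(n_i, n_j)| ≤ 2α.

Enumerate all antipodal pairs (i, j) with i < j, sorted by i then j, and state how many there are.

α = atan 0.75 = 36.87°;  2α = 73.74°
n_0 = (-0.6513, +0.7588)
n_1 = (-0.9995, +0.0331)
n_2 = (-0.4315, -0.9021)
n_3 = (+0.9349, -0.3550)
n_4 = (+0.8953, +0.4454)
n_5 = (+0.2409, +0.9705)
  (0,1): δ = 132.54°  ·
  (0,2): δ = 66.20°  ✓
  (0,3): δ = 28.57°  ✓
  (0,4): δ = 75.81°  ·
  (0,5): δ = 125.42°  ·
  (1,2): δ = 113.67°  ·
  (1,3): δ = 18.90°  ✓
  (1,4): δ = 28.34°  ✓
  (1,5): δ = 77.95°  ·
  (2,3): δ = 85.23°  ·
  (2,4): δ = 37.99°  ✓
  (2,5): δ = 11.62°  ✓
  (3,4): δ = 132.76°  ·
  (3,5): δ = 83.15°  ·
  (4,5): δ = 130.39°  ·
antipodal pairs: 6

count = 6; pairs: (0,2), (0,3), (1,3), (1,4), (2,4), (2,5)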